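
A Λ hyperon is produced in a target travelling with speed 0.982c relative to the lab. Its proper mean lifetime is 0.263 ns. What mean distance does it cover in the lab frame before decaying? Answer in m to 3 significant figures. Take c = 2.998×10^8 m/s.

d ≈ 0.410 m

γ = 1/√(1 − 0.982²) = 5.2943
Dilated lifetime: Δt = γτ₀ = 5.2943 × 0.263 ns = 1.3924 ns
d = vΔt = 0.982c × 1.3924 ns = 2.9440×10^8 m/s × 1.3924×10^-9 s = 0.410 m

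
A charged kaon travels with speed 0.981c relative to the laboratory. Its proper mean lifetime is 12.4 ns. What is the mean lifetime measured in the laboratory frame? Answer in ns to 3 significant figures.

γ = 1/√(1 − 0.981²) = 5.1544
Time dilation: Δt = γτ₀ = 5.1544 × 12.4 ns = 63.9 ns

Δt ≈ 63.9 ns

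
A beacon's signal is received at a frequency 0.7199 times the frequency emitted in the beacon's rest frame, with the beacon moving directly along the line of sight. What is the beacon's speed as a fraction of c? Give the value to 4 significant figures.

f_obs/f_src = √((1−β)/(1+β)) = 0.7199  ⇒  (1−β)/(1+β) = 0.518256
β = |1 − D²|/(1 + D²) = |1 − 0.518256|/(1 + 0.518256) = 0.3173

β ≈ 0.3173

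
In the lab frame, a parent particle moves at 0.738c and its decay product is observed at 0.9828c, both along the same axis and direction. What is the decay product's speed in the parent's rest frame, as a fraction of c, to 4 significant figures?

u' ≈ 0.8912c

Inverse velocity addition: u' = (u − v)/(1 − uv/c²)
= (0.9828 − 0.738)/(1 − 0.9828×0.738) = 0.2448/0.274694 = 0.8912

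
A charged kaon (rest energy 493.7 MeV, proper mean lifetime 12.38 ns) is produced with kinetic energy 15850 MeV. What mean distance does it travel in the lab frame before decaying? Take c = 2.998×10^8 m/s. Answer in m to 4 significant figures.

d ≈ 122.8 m

γ = 1 + K/(m₀c²) = 1 + 15850/493.7 = 33.1045
β = √(1 − 1/γ²) = 0.999544
Dilated lifetime: γτ₀ = 33.1045 × 12.38 ns = 409.834 ns
d = βc·γτ₀ = 0.999544 × (2.998×10^8 m/s) × 4.09834×10^-7 s = 122.8 m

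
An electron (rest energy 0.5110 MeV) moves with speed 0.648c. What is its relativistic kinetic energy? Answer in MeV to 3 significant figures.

γ = 1/√(1 − 0.648²) = 1.3130
K = (γ − 1)m₀c² = (1.3130 − 1) × 0.5110 MeV = 0.31296 × 0.5110 MeV = 0.160 MeV

K ≈ 0.160 MeV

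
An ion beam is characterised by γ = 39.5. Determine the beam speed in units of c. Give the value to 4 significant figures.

β = √(1 − 1/γ²) = √(1 − 1/39.5²) = √(0.999359) = 0.9997

β ≈ 0.9997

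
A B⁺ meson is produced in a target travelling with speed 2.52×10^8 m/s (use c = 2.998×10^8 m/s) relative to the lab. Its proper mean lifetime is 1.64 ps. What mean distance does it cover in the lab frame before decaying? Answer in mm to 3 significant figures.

β = v/c = 2.52×10^8 / 2.998×10^8 = 0.84056
γ = 1/√(1 − 0.84056²) = 1.8460
Dilated lifetime: Δt = γτ₀ = 1.8460 × 1.64 ps = 3.0274 ps
d = vΔt = 0.84056c × 3.0274 ps = 2.5200×10^8 m/s × 3.0274×10^-12 s = 0.763 mm

d ≈ 0.763 mm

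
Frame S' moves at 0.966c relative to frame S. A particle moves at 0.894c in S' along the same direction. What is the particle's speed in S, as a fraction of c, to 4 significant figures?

u ≈ 0.9981c

Relativistic velocity addition: u = (u' + v)/(1 + u'v/c²)
= (0.894 + 0.966)/(1 + 0.894×0.966) = 1.860/1.86360 = 0.9981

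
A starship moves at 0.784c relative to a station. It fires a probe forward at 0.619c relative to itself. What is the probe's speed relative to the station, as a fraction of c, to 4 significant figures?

u ≈ 0.9446c

Relativistic velocity addition: u = (u' + v)/(1 + u'v/c²)
= (0.619 + 0.784)/(1 + 0.619×0.784) = 1.403/1.48530 = 0.9446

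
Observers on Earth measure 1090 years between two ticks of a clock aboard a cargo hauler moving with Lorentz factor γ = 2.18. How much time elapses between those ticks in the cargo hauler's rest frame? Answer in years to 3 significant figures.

γ = 2.18 (given)
Proper time: τ₀ = Δt/γ = 1090/2.18 = 500 years

τ₀ ≈ 500 years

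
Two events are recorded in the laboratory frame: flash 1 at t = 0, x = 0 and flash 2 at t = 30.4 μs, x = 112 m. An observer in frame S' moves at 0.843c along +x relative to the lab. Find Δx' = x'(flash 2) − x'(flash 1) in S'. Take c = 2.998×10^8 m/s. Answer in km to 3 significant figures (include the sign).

γ = 1/√(1 − 0.843²) = 1.8590
Δx' = γ(Δx − vΔt) = 1.8590 × (112 m − 0.843×(2.998×10^8 m/s)×30.4×10^-6 s)
= 1.8590 × (-7571.0 m) = -14.1 km

Δx' ≈ -14.1 km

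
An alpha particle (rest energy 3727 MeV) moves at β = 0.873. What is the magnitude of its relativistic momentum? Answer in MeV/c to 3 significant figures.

p ≈ 6670 MeV/c

γ = 1/√(1 − 0.873²) = 2.0504
p = γβm₀c = 2.0504 × 0.873 × 3727 MeV/c = 6670 MeV/c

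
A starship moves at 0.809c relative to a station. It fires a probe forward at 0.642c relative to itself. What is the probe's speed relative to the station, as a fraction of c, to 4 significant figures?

u ≈ 0.9550c

Relativistic velocity addition: u = (u' + v)/(1 + u'v/c²)
= (0.642 + 0.809)/(1 + 0.642×0.809) = 1.451/1.51938 = 0.9550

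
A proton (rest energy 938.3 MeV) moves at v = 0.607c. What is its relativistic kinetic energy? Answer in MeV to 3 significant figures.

K ≈ 242 MeV

γ = 1/√(1 − 0.607²) = 1.2583
K = (γ − 1)m₀c² = (1.2583 − 1) × 938.3 MeV = 0.25833 × 938.3 MeV = 242 MeV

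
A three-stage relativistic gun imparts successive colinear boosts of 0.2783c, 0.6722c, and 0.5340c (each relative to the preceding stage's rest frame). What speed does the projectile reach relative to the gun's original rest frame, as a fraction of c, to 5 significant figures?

u ≈ 0.93495c

Compose boost 2: (0.6722 + 0.2783)/(1 + 0.6722×0.2783) = 0.95050/1.187073 = 0.8007088
Compose boost 3: (0.5340 + 0.8007088)/(1 + 0.5340×0.8007088) = 1.334709/1.427578 = 0.93495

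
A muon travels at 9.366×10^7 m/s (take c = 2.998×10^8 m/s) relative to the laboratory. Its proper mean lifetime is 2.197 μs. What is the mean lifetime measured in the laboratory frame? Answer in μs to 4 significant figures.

β = v/c = 9.366×10^7 / 2.998×10^8 = 0.312408
γ = 1/√(1 − 0.312408²) = 1.05269
Time dilation: Δt = γτ₀ = 1.05269 × 2.197 μs = 2.313 μs

Δt ≈ 2.313 μs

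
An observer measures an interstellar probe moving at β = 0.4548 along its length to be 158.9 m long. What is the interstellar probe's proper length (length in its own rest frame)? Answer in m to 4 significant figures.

γ = 1/√(1 − 0.4548²) = 1.12285
L₀ = γL = 1.12285 × 158.9 = 178.4 m

L₀ ≈ 178.4 m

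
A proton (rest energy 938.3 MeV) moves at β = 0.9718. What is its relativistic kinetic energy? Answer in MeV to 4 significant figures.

K ≈ 3041 MeV

γ = 1/√(1 − 0.9718²) = 4.24076
K = (γ − 1)m₀c² = (4.24076 − 1) × 938.3 MeV = 3.24076 × 938.3 MeV = 3041 MeV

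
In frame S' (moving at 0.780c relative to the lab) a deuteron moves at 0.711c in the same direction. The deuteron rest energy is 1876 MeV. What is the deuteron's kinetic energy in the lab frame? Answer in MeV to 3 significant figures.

u_lab = (0.711 + 0.780)/(1 + 0.711×0.780) = 0.959101
γ = 1/√(1 − 0.959101²) = 3.5328
K = (γ − 1)m₀c² = (3.5328 − 1) × 1876 = 2.5328 × 1876 = 4750 MeV

K ≈ 4750 MeV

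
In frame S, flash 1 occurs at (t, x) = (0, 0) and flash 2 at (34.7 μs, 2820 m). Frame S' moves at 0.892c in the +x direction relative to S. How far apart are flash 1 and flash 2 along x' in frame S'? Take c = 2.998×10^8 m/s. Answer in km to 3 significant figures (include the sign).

γ = 1/√(1 − 0.892²) = 2.2122
Δx' = γ(Δx − vΔt) = 2.2122 × (2820 m − 0.892×(2.998×10^8 m/s)×34.7×10^-6 s)
= 2.2122 × (-6459.5 m) = -14.3 km

Δx' ≈ -14.3 km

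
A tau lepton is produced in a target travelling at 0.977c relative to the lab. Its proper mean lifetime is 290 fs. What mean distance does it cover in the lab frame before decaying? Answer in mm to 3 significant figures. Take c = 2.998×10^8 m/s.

γ = 1/√(1 − 0.977²) = 4.6896
Dilated lifetime: Δt = γτ₀ = 4.6896 × 290 fs = 1360.0 fs
d = vΔt = 0.977c × 1360.0 fs = 2.9290×10^8 m/s × 1.3600×10^-12 s = 0.398 mm

d ≈ 0.398 mm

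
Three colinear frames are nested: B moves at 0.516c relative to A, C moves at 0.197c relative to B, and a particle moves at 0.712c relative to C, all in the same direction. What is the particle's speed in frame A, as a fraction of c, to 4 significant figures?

Compose boost 2: (0.197 + 0.516)/(1 + 0.197×0.516) = 0.7130/1.10165 = 0.647210
Compose boost 3: (0.712 + 0.647210)/(1 + 0.712×0.647210) = 1.35921/1.46081 = 0.9304

u ≈ 0.9304c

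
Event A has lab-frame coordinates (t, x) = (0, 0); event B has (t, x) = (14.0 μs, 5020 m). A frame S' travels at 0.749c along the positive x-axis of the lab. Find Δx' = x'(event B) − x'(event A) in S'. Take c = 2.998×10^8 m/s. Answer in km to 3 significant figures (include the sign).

γ = 1/√(1 − 0.749²) = 1.5093
Δx' = γ(Δx − vΔt) = 1.5093 × (5020 m − 0.749×(2.998×10^8 m/s)×14.0×10^-6 s)
= 1.5093 × (1876.3 m) = 2.83 km

Δx' ≈ 2.83 km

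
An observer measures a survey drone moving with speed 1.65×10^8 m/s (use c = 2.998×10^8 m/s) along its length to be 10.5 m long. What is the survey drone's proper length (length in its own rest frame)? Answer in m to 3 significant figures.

L₀ ≈ 12.6 m

β = v/c = 1.65×10^8 / 2.998×10^8 = 0.55037
γ = 1/√(1 − 0.55037²) = 1.1977
L₀ = γL = 1.1977 × 10.5 = 12.6 m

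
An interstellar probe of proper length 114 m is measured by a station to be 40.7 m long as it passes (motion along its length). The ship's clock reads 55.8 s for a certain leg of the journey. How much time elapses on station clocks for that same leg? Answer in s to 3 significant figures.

Length contraction ⇒ γ = L₀/L = 114/40.7 = 2.8010
Time dilation: Δt = γτ₀ = 2.8010 × 55.8 s = 156 s

Δt ≈ 156 s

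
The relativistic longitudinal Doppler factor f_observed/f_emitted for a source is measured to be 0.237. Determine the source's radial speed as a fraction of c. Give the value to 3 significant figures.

f_obs/f_src = √((1−β)/(1+β)) = 0.237  ⇒  (1−β)/(1+β) = 0.056169
β = |1 − D²|/(1 + D²) = |1 − 0.056169|/(1 + 0.056169) = 0.894

β ≈ 0.894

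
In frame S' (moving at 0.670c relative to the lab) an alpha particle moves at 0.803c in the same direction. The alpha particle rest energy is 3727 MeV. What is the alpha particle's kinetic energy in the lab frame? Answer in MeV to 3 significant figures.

K ≈ 9230 MeV

u_lab = (0.803 + 0.670)/(1 + 0.803×0.670) = 0.957731
γ = 1/√(1 − 0.957731²) = 3.4763
K = (γ − 1)m₀c² = (3.4763 − 1) × 3727 = 2.4763 × 3727 = 9230 MeV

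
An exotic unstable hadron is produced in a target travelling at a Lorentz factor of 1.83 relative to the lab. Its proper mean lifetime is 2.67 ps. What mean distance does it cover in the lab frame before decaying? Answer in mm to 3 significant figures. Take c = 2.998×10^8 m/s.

d ≈ 1.23 mm

β = √(1 − 1/γ²) = √(1 − 1/1.83²) = 0.83749
Dilated lifetime: Δt = γτ₀ = 1.83 × 2.67 ps = 4.8861 ps
d = vΔt = 0.83749c × 4.8861 ps = 2.5108×10^8 m/s × 4.8861×10^-12 s = 1.23 mm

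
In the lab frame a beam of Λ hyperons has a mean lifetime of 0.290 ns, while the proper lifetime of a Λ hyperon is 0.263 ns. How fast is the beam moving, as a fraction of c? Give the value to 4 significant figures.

β ≈ 0.4214

γ = Δt/τ₀ = 0.290/0.263 = 1.10266
β = √(1 − 1/γ²) = √(1 − 1/1.10266²) = 0.4214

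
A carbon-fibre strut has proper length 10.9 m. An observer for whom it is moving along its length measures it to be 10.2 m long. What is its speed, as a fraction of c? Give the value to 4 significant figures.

β ≈ 0.3526

γ = L₀/L = 10.9/10.2 = 1.06863
β = √(1 − 1/γ²) = 0.3526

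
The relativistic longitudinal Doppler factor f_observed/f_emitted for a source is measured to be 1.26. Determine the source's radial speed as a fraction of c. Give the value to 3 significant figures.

β ≈ 0.227

f_obs/f_src = √((1+β)/(1−β)) = 1.26  ⇒  (1+β)/(1−β) = 1.5876
β = |1 − D²|/(1 + D²) = |1 − 1.5876|/(1 + 1.5876) = 0.227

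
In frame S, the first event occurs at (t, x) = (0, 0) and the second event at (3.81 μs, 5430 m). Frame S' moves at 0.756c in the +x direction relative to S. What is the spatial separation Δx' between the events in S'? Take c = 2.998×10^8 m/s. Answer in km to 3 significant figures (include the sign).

Δx' ≈ 6.98 km

γ = 1/√(1 − 0.756²) = 1.5277
Δx' = γ(Δx − vΔt) = 1.5277 × (5430 m − 0.756×(2.998×10^8 m/s)×3.81×10^-6 s)
= 1.5277 × (4566.5 m) = 6.98 km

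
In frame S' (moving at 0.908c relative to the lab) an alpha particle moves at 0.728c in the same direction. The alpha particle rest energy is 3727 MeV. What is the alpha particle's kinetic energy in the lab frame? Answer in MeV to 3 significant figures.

K ≈ 17800 MeV

u_lab = (0.728 + 0.908)/(1 + 0.728×0.908) = 0.984935
γ = 1/√(1 − 0.984935²) = 5.7828
K = (γ − 1)m₀c² = (5.7828 − 1) × 3727 = 4.7828 × 3727 = 17800 MeV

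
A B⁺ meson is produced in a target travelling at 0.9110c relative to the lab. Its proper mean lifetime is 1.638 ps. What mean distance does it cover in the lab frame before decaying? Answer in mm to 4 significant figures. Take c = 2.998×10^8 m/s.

d ≈ 1.085 mm

γ = 1/√(1 − 0.9110²) = 2.42479
Dilated lifetime: Δt = γτ₀ = 2.42479 × 1.638 ps = 3.97181 ps
d = vΔt = 0.9110c × 3.97181 ps = 2.73118×10^8 m/s × 3.97181×10^-12 s = 1.085 mm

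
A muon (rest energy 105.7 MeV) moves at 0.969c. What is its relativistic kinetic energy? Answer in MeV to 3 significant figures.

γ = 1/√(1 − 0.969²) = 4.0476
K = (γ − 1)m₀c² = (4.0476 − 1) × 105.7 MeV = 3.0476 × 105.7 MeV = 322 MeV

K ≈ 322 MeV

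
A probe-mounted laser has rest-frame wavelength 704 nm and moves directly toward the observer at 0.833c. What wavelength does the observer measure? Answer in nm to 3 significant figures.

λ_obs ≈ 212 nm

Relativistic Doppler: λ_obs = λ_src √((1−β)/(1+β))
= 704 × √(0.16700/1.8330) = 704 × 0.30184 = 212 nm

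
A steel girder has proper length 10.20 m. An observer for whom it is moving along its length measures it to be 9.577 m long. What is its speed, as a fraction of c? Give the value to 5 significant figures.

γ = L₀/L = 10.20/9.577 = 1.065052
β = √(1 − 1/γ²) = 0.34413

β ≈ 0.34413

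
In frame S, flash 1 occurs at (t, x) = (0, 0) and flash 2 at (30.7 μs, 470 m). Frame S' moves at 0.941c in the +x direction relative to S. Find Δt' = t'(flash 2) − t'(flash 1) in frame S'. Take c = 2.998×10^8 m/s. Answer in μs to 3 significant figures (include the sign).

Δt' ≈ 86.4 μs

γ = 1/√(1 − 0.941²) = 2.9550
Δt' = γ(Δt − vΔx/c²) = 2.9550 × (30.7 μs − 0.941×470 m / (2.998×10^8 m/s))
= 2.9550 × (29.225 μs) = 86.4 μs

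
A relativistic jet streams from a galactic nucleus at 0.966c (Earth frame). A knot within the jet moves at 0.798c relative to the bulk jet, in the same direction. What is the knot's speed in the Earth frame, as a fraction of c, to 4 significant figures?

u ≈ 0.9961c

Relativistic velocity addition: u = (u' + v)/(1 + u'v/c²)
= (0.798 + 0.966)/(1 + 0.798×0.966) = 1.764/1.77087 = 0.9961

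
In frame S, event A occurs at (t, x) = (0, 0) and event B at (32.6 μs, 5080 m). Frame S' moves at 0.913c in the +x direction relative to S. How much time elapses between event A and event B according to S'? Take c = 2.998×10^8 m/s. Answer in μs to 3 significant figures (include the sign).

γ = 1/√(1 − 0.913²) = 2.4512
Δt' = γ(Δt − vΔx/c²) = 2.4512 × (32.6 μs − 0.913×5080 m / (2.998×10^8 m/s))
= 2.4512 × (17.130 μs) = 42.0 μs

Δt' ≈ 42.0 μs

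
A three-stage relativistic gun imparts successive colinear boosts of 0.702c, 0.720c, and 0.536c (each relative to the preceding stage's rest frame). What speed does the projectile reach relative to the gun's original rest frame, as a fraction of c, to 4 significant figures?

u ≈ 0.9829c

Compose boost 2: (0.720 + 0.702)/(1 + 0.720×0.702) = 1.422/1.50544 = 0.944574
Compose boost 3: (0.536 + 0.944574)/(1 + 0.536×0.944574) = 1.48057/1.50629 = 0.9829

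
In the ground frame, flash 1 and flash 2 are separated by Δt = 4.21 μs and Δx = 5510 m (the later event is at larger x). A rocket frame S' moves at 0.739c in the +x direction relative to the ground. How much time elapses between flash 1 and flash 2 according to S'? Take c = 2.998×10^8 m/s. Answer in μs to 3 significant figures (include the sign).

Δt' ≈ -13.9 μs

γ = 1/√(1 − 0.739²) = 1.4843
Δt' = γ(Δt − vΔx/c²) = 1.4843 × (4.21 μs − 0.739×5510 m / (2.998×10^8 m/s))
= 1.4843 × (-9.3720 μs) = -13.9 μs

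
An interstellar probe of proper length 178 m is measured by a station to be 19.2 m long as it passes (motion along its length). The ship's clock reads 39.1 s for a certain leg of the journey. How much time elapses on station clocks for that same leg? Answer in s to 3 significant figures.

Δt ≈ 362 s

Length contraction ⇒ γ = L₀/L = 178/19.2 = 9.2708
Time dilation: Δt = γτ₀ = 9.2708 × 39.1 s = 362 s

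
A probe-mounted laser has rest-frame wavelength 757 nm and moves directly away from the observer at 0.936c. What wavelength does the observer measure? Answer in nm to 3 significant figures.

λ_obs ≈ 4160 nm

Relativistic Doppler: λ_obs = λ_src √((1+β)/(1−β))
= 757 × √(1.9360/0.064000) = 757 × 5.5000 = 4160 nm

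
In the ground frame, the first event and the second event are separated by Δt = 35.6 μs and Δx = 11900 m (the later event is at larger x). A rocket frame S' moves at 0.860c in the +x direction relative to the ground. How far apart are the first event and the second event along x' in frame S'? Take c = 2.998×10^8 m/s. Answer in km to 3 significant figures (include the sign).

γ = 1/√(1 − 0.860²) = 1.9597
Δx' = γ(Δx − vΔt) = 1.9597 × (11900 m − 0.860×(2.998×10^8 m/s)×35.6×10^-6 s)
= 1.9597 × (2721.3 m) = 5.33 km

Δx' ≈ 5.33 km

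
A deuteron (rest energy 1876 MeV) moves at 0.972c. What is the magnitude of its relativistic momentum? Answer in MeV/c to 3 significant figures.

p ≈ 7760 MeV/c

γ = 1/√(1 − 0.972²) = 4.2557
p = γβm₀c = 4.2557 × 0.972 × 1876 MeV/c = 7760 MeV/c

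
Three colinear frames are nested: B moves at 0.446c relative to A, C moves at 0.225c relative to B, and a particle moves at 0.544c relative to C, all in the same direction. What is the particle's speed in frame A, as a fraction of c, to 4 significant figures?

Compose boost 2: (0.225 + 0.446)/(1 + 0.225×0.446) = 0.6710/1.10035 = 0.609806
Compose boost 3: (0.544 + 0.609806)/(1 + 0.544×0.609806) = 1.15381/1.33173 = 0.8664

u ≈ 0.8664c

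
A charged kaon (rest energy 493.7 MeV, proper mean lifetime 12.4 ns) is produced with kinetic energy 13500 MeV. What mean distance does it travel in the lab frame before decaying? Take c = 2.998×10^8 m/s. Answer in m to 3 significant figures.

γ = 1 + K/(m₀c²) = 1 + 13500/493.7 = 28.345
β = √(1 − 1/γ²) = 0.99938
Dilated lifetime: γτ₀ = 28.345 × 12.4 ns = 351.47 ns
d = βc·γτ₀ = 0.99938 × (2.998×10^8 m/s) × 3.5147×10^-7 s = 105 m

d ≈ 105 m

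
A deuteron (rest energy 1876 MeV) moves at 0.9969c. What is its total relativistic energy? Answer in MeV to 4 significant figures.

E ≈ 23840 MeV

γ = 1/√(1 − 0.9969²) = 12.7099
E = γm₀c² = 12.7099 × 1876 MeV = 23840 MeV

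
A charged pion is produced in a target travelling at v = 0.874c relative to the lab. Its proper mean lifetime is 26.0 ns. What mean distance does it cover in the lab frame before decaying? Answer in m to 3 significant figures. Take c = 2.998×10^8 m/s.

γ = 1/√(1 − 0.874²) = 2.0579
Dilated lifetime: Δt = γτ₀ = 2.0579 × 26.0 ns = 53.506 ns
d = vΔt = 0.874c × 53.506 ns = 2.6203×10^8 m/s × 5.3506×10^-8 s = 14.0 m

d ≈ 14.0 m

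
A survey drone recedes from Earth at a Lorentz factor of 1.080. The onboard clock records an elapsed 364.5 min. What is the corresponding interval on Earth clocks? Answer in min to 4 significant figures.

γ = 1.080 (given)
Time dilation: Δt = γτ₀ = 1.080 × 364.5 min = 393.7 min

Δt ≈ 393.7 min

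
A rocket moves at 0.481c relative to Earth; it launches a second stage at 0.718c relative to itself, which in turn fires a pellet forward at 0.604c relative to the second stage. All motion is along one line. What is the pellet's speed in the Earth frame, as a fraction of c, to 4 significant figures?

Compose boost 2: (0.718 + 0.481)/(1 + 0.718×0.481) = 1.199/1.34536 = 0.891213
Compose boost 3: (0.604 + 0.891213)/(1 + 0.604×0.891213) = 1.49521/1.53829 = 0.9720

u ≈ 0.9720c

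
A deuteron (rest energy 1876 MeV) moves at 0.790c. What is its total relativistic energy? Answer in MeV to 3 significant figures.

γ = 1/√(1 − 0.790²) = 1.6310
E = γm₀c² = 1.6310 × 1876 MeV = 3060 MeV

E ≈ 3060 MeV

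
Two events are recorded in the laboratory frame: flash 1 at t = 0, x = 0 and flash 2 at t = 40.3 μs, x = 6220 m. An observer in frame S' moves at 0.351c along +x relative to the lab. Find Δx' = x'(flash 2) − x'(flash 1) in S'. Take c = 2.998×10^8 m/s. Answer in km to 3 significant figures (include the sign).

γ = 1/√(1 − 0.351²) = 1.0679
Δx' = γ(Δx − vΔt) = 1.0679 × (6220 m − 0.351×(2.998×10^8 m/s)×40.3×10^-6 s)
= 1.0679 × (1979.2 m) = 2.11 km

Δx' ≈ 2.11 km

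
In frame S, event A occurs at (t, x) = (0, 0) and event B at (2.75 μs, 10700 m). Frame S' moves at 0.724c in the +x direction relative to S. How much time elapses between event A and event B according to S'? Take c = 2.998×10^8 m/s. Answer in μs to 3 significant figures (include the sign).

Δt' ≈ -33.5 μs

γ = 1/√(1 − 0.724²) = 1.4497
Δt' = γ(Δt − vΔx/c²) = 1.4497 × (2.75 μs − 0.724×10700 m / (2.998×10^8 m/s))
= 1.4497 × (-23.090 μs) = -33.5 μs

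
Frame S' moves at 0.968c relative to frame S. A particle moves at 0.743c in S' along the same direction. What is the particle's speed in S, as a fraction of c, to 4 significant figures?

u ≈ 0.9952c

Relativistic velocity addition: u = (u' + v)/(1 + u'v/c²)
= (0.743 + 0.968)/(1 + 0.743×0.968) = 1.711/1.71922 = 0.9952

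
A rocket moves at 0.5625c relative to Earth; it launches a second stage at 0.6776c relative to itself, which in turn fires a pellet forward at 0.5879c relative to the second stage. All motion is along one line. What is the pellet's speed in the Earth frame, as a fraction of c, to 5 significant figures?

Compose boost 2: (0.6776 + 0.5625)/(1 + 0.6776×0.5625) = 1.2401/1.381150 = 0.8978750
Compose boost 3: (0.5879 + 0.8978750)/(1 + 0.5879×0.8978750) = 1.485775/1.527861 = 0.97245

u ≈ 0.97245c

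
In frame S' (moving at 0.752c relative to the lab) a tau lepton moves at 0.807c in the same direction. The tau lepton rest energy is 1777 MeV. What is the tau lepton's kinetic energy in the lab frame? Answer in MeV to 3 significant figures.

u_lab = (0.807 + 0.752)/(1 + 0.807×0.752) = 0.970213
γ = 1/√(1 − 0.970213²) = 4.1279
K = (γ − 1)m₀c² = (4.1279 − 1) × 1777 = 3.1279 × 1777 = 5560 MeV

K ≈ 5560 MeV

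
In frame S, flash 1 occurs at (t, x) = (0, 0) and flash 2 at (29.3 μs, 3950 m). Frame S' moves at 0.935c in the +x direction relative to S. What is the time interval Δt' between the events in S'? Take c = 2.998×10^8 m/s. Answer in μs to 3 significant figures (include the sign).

γ = 1/√(1 − 0.935²) = 2.8197
Δt' = γ(Δt − vΔx/c²) = 2.8197 × (29.3 μs − 0.935×3950 m / (2.998×10^8 m/s))
= 2.8197 × (16.981 μs) = 47.9 μs

Δt' ≈ 47.9 μs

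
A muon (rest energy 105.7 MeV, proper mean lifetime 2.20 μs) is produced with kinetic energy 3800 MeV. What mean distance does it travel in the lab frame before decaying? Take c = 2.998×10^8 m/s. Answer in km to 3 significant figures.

d ≈ 24.4 km

γ = 1 + K/(m₀c²) = 1 + 3800/105.7 = 36.951
β = √(1 − 1/γ²) = 0.99963
Dilated lifetime: γτ₀ = 36.951 × 2.20 μs = 81.292 μs
d = βc·γτ₀ = 0.99963 × (2.998×10^8 m/s) × 8.1292×10^-5 s = 24.4 km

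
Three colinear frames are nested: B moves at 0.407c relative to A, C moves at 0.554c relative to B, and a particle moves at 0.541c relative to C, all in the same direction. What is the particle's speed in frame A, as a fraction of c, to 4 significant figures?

Compose boost 2: (0.554 + 0.407)/(1 + 0.554×0.407) = 0.9610/1.22548 = 0.784184
Compose boost 3: (0.541 + 0.784184)/(1 + 0.541×0.784184) = 1.32518/1.42424 = 0.9304

u ≈ 0.9304c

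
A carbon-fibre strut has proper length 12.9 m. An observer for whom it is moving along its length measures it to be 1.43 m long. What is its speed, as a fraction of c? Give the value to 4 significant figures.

β ≈ 0.9938

γ = L₀/L = 12.9/1.43 = 9.02098
β = √(1 − 1/γ²) = 0.9938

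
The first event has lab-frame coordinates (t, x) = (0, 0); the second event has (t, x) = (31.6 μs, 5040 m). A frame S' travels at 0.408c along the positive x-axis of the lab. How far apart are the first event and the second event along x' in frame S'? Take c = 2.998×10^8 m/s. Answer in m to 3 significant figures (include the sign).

Δx' ≈ 1290 m

γ = 1/√(1 − 0.408²) = 1.0953
Δx' = γ(Δx − vΔt) = 1.0953 × (5040 m − 0.408×(2.998×10^8 m/s)×31.6×10^-6 s)
= 1.0953 × (1174.7 m) = 1290 m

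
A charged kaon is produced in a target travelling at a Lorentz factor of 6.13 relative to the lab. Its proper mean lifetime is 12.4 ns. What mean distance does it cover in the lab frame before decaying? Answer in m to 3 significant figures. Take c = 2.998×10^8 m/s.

d ≈ 22.5 m

β = √(1 − 1/γ²) = √(1 − 1/6.13²) = 0.98660
Dilated lifetime: Δt = γτ₀ = 6.13 × 12.4 ns = 76.012 ns
d = vΔt = 0.98660c × 76.012 ns = 2.9578×10^8 m/s × 7.6012×10^-8 s = 22.5 m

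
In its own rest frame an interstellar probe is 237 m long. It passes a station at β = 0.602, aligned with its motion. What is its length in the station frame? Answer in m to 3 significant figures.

L ≈ 189 m

γ = 1/√(1 − 0.602²) = 1.2524
Length contraction: L = L₀/γ = 237/1.2524 = 189 m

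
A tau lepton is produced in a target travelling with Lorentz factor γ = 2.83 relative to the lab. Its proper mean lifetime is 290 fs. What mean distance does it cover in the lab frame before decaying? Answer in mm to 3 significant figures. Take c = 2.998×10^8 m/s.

β = √(1 − 1/γ²) = √(1 − 1/2.83²) = 0.93549
Dilated lifetime: Δt = γτ₀ = 2.83 × 290 fs = 820.70 fs
d = vΔt = 0.93549c × 820.70 fs = 2.8046×10^8 m/s × 8.2070×10^-13 s = 0.230 mm

d ≈ 0.230 mm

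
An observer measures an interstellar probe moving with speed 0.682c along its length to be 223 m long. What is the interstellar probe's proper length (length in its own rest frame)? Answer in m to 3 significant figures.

L₀ ≈ 305 m

γ = 1/√(1 − 0.682²) = 1.3673
L₀ = γL = 1.3673 × 223 = 305 m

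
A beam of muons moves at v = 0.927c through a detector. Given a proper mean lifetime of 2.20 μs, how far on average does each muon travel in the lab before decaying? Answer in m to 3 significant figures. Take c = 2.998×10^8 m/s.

d ≈ 1630 m

γ = 1/√(1 − 0.927²) = 2.6662
Dilated lifetime: Δt = γτ₀ = 2.6662 × 2.20 μs = 5.8657 μs
d = vΔt = 0.927c × 5.8657 μs = 2.7791×10^8 m/s × 5.8657×10^-6 s = 1630 m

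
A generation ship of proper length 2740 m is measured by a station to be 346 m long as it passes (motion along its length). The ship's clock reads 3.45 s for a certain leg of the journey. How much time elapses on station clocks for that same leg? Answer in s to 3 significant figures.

Δt ≈ 27.3 s

Length contraction ⇒ γ = L₀/L = 2740/346 = 7.9191
Time dilation: Δt = γτ₀ = 7.9191 × 3.45 s = 27.3 s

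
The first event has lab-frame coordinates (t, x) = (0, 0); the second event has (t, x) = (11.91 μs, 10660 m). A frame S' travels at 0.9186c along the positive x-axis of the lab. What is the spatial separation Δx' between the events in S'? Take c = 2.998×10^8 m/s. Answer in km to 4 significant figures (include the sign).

γ = 1/√(1 − 0.9186²) = 2.53044
Δx' = γ(Δx − vΔt) = 2.53044 × (10660 m − 0.9186×(2.998×10^8 m/s)×11.91×10^-6 s)
= 2.53044 × (7380.03 m) = 18.67 km

Δx' ≈ 18.67 km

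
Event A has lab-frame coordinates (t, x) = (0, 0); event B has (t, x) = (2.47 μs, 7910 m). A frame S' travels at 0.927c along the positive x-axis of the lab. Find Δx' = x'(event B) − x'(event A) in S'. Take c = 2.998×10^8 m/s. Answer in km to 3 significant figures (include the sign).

γ = 1/√(1 − 0.927²) = 2.6662
Δx' = γ(Δx − vΔt) = 2.6662 × (7910 m − 0.927×(2.998×10^8 m/s)×2.47×10^-6 s)
= 2.6662 × (7223.6 m) = 19.3 km

Δx' ≈ 19.3 km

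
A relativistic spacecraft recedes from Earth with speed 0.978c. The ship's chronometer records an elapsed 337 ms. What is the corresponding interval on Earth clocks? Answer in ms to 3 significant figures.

Δt ≈ 1620 ms

γ = 1/√(1 − 0.978²) = 4.7938
Time dilation: Δt = γτ₀ = 4.7938 × 337 ms = 1620 ms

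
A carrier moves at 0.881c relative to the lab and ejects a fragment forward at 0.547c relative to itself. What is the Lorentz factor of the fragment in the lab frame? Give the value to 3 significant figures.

u_lab = (0.547 + 0.881)/(1 + 0.547×0.881) = 1.428/1.48191 = 0.963623
γ = 1/√(1 − 0.963623²) = 3.74

γ ≈ 3.74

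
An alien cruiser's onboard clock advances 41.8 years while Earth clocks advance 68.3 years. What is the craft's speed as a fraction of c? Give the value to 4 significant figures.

γ = Δt/τ₀ = 68.3/41.8 = 1.63397
β = √(1 − 1/γ²) = √(1 − 1/1.63397²) = 0.7909

β ≈ 0.7909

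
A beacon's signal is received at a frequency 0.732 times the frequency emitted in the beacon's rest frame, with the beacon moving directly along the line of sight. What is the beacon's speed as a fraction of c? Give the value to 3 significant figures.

β ≈ 0.302

f_obs/f_src = √((1−β)/(1+β)) = 0.732  ⇒  (1−β)/(1+β) = 0.53582
β = |1 − D²|/(1 + D²) = |1 − 0.53582|/(1 + 0.53582) = 0.302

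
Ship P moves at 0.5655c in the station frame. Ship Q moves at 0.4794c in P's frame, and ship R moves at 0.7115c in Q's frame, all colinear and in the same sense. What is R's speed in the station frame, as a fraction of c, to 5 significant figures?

Compose boost 2: (0.4794 + 0.5655)/(1 + 0.4794×0.5655) = 1.0449/1.271101 = 0.8220434
Compose boost 3: (0.7115 + 0.8220434)/(1 + 0.7115×0.8220434) = 1.533543/1.584884 = 0.96761

u ≈ 0.96761c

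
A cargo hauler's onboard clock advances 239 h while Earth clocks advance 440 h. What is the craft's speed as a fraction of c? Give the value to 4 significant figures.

β ≈ 0.8396

γ = Δt/τ₀ = 440/239 = 1.84100
β = √(1 − 1/γ²) = √(1 − 1/1.84100²) = 0.8396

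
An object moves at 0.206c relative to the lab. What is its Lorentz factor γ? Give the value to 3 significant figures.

γ = 1/√(1 − β²) = 1/√(1 − 0.206²) = 1/√(0.95756) = 1.02

γ ≈ 1.02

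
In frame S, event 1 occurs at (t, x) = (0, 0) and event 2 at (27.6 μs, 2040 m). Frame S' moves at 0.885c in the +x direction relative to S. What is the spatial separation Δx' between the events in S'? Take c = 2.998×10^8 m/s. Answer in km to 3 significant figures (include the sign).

Δx' ≈ -11.3 km

γ = 1/√(1 − 0.885²) = 2.1478
Δx' = γ(Δx − vΔt) = 2.1478 × (2040 m − 0.885×(2.998×10^8 m/s)×27.6×10^-6 s)
= 2.1478 × (-5282.9 m) = -11.3 km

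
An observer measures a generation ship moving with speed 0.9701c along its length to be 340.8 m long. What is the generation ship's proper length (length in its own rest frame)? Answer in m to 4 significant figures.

γ = 1/√(1 − 0.9701²) = 4.12022
L₀ = γL = 4.12022 × 340.8 = 1404 m

L₀ ≈ 1404 m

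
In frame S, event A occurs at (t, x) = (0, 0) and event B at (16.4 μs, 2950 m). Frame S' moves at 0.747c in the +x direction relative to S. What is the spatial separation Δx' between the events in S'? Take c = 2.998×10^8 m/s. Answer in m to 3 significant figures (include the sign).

γ = 1/√(1 − 0.747²) = 1.5042
Δx' = γ(Δx − vΔt) = 1.5042 × (2950 m − 0.747×(2.998×10^8 m/s)×16.4×10^-6 s)
= 1.5042 × (-722.79 m) = -1090 m

Δx' ≈ -1090 m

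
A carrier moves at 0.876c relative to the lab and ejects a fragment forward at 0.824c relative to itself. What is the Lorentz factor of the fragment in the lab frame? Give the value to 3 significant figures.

γ ≈ 6.30

u_lab = (0.824 + 0.876)/(1 + 0.824×0.876) = 1.700/1.72182 = 0.987325
γ = 1/√(1 − 0.987325²) = 6.30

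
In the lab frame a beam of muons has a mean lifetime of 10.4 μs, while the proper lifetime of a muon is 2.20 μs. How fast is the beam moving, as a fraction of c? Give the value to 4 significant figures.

β ≈ 0.9774

γ = Δt/τ₀ = 10.4/2.20 = 4.72727
β = √(1 − 1/γ²) = √(1 − 1/4.72727²) = 0.9774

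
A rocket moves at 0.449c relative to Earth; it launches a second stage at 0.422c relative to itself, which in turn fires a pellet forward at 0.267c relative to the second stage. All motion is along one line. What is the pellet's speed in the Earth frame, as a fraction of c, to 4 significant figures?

Compose boost 2: (0.422 + 0.449)/(1 + 0.422×0.449) = 0.8710/1.18948 = 0.732254
Compose boost 3: (0.267 + 0.732254)/(1 + 0.267×0.732254) = 0.999254/1.19551 = 0.8358

u ≈ 0.8358c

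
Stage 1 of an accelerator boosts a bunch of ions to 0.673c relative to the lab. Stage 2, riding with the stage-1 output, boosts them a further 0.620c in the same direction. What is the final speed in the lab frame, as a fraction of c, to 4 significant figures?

Compose boost 2: (0.620 + 0.673)/(1 + 0.620×0.673) = 1.293/1.41726 = 0.9123

u ≈ 0.9123c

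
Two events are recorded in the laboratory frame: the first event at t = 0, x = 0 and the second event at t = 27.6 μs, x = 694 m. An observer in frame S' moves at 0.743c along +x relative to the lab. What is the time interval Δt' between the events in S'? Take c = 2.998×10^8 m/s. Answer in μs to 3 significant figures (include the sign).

γ = 1/√(1 − 0.743²) = 1.4941
Δt' = γ(Δt − vΔx/c²) = 1.4941 × (27.6 μs − 0.743×694 m / (2.998×10^8 m/s))
= 1.4941 × (25.880 μs) = 38.7 μs

Δt' ≈ 38.7 μs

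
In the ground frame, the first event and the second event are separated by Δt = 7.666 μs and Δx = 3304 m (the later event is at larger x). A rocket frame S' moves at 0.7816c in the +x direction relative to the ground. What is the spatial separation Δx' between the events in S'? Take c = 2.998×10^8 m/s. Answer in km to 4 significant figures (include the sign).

γ = 1/√(1 − 0.7816²) = 1.60313
Δx' = γ(Δx − vΔt) = 1.60313 × (3304 m − 0.7816×(2.998×10^8 m/s)×7.666×10^-6 s)
= 1.60313 × (1507.67 m) = 2.417 km

Δx' ≈ 2.417 km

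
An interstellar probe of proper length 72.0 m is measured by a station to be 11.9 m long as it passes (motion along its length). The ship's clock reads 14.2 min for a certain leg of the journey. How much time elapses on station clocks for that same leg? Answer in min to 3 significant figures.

Δt ≈ 85.9 min

Length contraction ⇒ γ = L₀/L = 72.0/11.9 = 6.0504
Time dilation: Δt = γτ₀ = 6.0504 × 14.2 min = 85.9 min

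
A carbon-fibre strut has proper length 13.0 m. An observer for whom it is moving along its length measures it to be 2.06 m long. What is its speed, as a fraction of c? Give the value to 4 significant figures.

β ≈ 0.9874

γ = L₀/L = 13.0/2.06 = 6.31068
β = √(1 − 1/γ²) = 0.9874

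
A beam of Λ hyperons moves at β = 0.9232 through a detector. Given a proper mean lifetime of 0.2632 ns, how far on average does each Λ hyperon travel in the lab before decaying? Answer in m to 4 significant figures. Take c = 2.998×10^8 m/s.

d ≈ 0.1895 m

γ = 1/√(1 − 0.9232²) = 2.60200
Dilated lifetime: Δt = γτ₀ = 2.60200 × 0.2632 ns = 0.684846 ns
d = vΔt = 0.9232c × 0.684846 ns = 2.76775×10^8 m/s × 6.84846×10^-10 s = 0.1895 m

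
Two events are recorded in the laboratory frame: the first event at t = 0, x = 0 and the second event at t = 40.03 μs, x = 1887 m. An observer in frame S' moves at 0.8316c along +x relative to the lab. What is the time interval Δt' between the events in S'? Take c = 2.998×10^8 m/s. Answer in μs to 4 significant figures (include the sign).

γ = 1/√(1 − 0.8316²) = 1.80059
Δt' = γ(Δt − vΔx/c²) = 1.80059 × (40.03 μs − 0.8316×1887 m / (2.998×10^8 m/s))
= 1.80059 × (34.7957 μs) = 62.65 μs

Δt' ≈ 62.65 μs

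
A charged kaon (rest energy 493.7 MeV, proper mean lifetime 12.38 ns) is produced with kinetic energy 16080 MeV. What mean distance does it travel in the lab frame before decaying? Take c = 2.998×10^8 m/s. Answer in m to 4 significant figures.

d ≈ 124.5 m

γ = 1 + K/(m₀c²) = 1 + 16080/493.7 = 33.5704
β = √(1 − 1/γ²) = 0.999556
Dilated lifetime: γτ₀ = 33.5704 × 12.38 ns = 415.601 ns
d = βc·γτ₀ = 0.999556 × (2.998×10^8 m/s) × 4.15601×10^-7 s = 124.5 m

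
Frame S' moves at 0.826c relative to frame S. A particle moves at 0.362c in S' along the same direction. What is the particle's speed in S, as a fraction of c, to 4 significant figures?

u ≈ 0.9145c

Relativistic velocity addition: u = (u' + v)/(1 + u'v/c²)
= (0.362 + 0.826)/(1 + 0.362×0.826) = 1.188/1.29901 = 0.9145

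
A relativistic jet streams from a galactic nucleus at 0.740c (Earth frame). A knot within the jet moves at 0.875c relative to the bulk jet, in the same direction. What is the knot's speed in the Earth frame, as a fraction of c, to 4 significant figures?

u ≈ 0.9803c

Relativistic velocity addition: u = (u' + v)/(1 + u'v/c²)
= (0.875 + 0.740)/(1 + 0.875×0.740) = 1.615/1.64750 = 0.9803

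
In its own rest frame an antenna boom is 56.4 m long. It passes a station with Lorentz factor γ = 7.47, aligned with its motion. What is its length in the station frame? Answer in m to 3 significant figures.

L ≈ 7.55 m

γ = 7.47 (given)
Length contraction: L = L₀/γ = 56.4/7.47 = 7.55 m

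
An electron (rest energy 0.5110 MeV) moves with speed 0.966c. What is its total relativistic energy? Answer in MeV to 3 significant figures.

E ≈ 1.98 MeV

γ = 1/√(1 − 0.966²) = 3.8678
E = γm₀c² = 3.8678 × 0.5110 MeV = 1.98 MeV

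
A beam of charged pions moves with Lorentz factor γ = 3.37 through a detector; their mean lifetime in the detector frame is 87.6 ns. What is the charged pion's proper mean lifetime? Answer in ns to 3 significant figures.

γ = 3.37 (given)
Proper time: τ₀ = Δt/γ = 87.6/3.37 = 26.0 ns

τ₀ ≈ 26.0 ns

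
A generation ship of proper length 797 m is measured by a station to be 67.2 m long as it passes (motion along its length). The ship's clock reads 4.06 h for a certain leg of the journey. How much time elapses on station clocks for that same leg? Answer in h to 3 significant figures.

Length contraction ⇒ γ = L₀/L = 797/67.2 = 11.860
Time dilation: Δt = γτ₀ = 11.860 × 4.06 h = 48.2 h

Δt ≈ 48.2 h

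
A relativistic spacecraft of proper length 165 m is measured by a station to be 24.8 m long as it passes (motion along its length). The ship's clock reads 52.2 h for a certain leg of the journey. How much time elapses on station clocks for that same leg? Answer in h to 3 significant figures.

Δt ≈ 347 h

Length contraction ⇒ γ = L₀/L = 165/24.8 = 6.6532
Time dilation: Δt = γτ₀ = 6.6532 × 52.2 h = 347 h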